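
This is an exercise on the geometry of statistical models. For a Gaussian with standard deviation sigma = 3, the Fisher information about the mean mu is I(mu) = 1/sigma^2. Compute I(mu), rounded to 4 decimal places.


The Fisher information for the mean of a normal distribution is I(mu) = 1/sigma^2.
sigma = 3, so sigma^2 = 9.
I(mu) = 1/9 = 0.1111

0.1111


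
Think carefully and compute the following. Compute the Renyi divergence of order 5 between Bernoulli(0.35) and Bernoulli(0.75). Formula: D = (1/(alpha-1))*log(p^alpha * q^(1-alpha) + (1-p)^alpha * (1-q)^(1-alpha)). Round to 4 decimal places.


Renyi divergence of order alpha between Bernoulli distributions:
D = (1/(alpha-1))*log(p^alpha * q^(1-alpha) + (1-p)^alpha * (1-q)^(1-alpha)).
alpha = 5, p = 0.35, q = 0.75.
p^alpha * q^(1-alpha) = 0.35^5 * 0.75^-4 = 0.0166.
(1-p)^alpha * (1-q)^(1-alpha) = 0.65^5 * 0.25^-4 = 29.70344.
sum = 0.0166 + 29.70344 = 29.72004.
D = (1/4)*log(29.72004) = 0.8480

0.8480


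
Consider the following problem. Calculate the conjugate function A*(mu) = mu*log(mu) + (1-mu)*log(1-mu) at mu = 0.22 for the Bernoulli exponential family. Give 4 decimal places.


Legendre transform for Bernoulli:
A*(mu) = mu*log(mu) + (1-mu)*log(1-mu).
mu = 0.22, 1-mu = 0.78.
mu*log(mu) = 0.22*log(0.22) = -0.333108.
(1-mu)*log(1-mu) = 0.78*log(0.78) = -0.1938.
A* = -0.333108 + -0.1938 = -0.5269

-0.5269


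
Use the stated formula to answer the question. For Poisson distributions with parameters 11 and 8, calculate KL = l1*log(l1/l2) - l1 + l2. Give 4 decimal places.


KL divergence for Poisson:
KL = l1*log(l1/l2) - l1 + l2.
l1 = 11, l2 = 8.
log(11/8) = 0.318454.
l1*log(l1/l2) = 11 * 0.318454 = 3.502991.
KL = 3.502991 - 11 + 8 = 0.5030

0.5030


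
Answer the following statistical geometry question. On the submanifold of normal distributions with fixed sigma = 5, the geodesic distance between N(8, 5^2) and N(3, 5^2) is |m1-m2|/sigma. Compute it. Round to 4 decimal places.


On the fixed-variance normal subfamily, geodesic distance = |m1-m2|/sigma.
|8 - 3| = 5.
sigma = 5.
d = 5/5 = 1.0000

1.0000


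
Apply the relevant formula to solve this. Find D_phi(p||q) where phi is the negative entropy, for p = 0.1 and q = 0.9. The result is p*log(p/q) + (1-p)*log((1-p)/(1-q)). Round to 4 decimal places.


Bregman divergence with negative entropy generator:
D = p*log(p/q) + (1-p)*log((1-p)/(1-q)).
p = 0.1, q = 0.9.
p*log(p/q) = 0.1*log(0.1/0.9) = -0.219722.
(1-p)*log((1-p)/(1-q)) = 0.9*log(0.9/0.1) = 1.977502.
D = -0.219722 + 1.977502 = 1.7578

1.7578


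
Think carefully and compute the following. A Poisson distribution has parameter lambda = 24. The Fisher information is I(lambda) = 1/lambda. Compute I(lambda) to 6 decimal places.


Fisher information for Poisson: I(lambda) = 1/lambda.
lambda = 24.
I(lambda) = 1/24 = 0.041667

0.041667


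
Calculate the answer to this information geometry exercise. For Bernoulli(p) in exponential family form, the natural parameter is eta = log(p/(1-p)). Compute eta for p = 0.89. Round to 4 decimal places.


Natural parameter for Bernoulli: eta = log(p/(1-p)).
p = 0.89, 1-p = 0.11.
p/(1-p) = 8.090909.
eta = log(8.090909) = 2.0907

2.0907


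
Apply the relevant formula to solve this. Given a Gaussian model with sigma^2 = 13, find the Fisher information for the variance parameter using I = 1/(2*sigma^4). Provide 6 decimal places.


Fisher information for variance: I(sigma^2) = 1/(2*sigma^4).
sigma^2 = 13, so sigma^4 = 169.
I = 1/(2*169) = 1/338 = 0.002959

0.002959


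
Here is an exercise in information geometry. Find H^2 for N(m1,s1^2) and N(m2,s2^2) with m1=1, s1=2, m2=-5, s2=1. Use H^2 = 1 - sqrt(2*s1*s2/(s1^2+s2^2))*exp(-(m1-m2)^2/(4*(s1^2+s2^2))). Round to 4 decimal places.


Squared Hellinger distance for Gaussians:
H^2 = 1 - sqrt(2*s1*s2/(s1^2+s2^2)) * exp(-(m1-m2)^2/(4*(s1^2+s2^2))).
s1^2 = 4, s2^2 = 1, s1^2+s2^2 = 5.
sqrt(2*2*1/(5)) = 0.894427.
(m1-m2)^2 = (6)^2 = 36.
exp(-36/(4*5)) = exp(-1.8) = 0.165299.
H^2 = 1 - 0.894427*0.165299 = 0.8522

0.8522


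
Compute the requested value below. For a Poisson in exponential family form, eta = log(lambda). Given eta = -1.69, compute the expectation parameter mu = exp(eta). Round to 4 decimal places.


Expectation parameter for Poisson exponential family:
mu = exp(eta).
eta = -1.69.
mu = exp(-1.69) = 0.1845

0.1845


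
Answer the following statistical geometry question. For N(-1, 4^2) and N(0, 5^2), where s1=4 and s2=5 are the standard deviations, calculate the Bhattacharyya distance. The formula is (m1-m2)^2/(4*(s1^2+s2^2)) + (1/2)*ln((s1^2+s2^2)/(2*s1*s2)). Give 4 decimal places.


Bhattacharyya distance between two Gaussians:
DB = (m1-m2)^2/(4*(s1^2+s2^2)) + (1/2)*ln((s1^2+s2^2)/(2*s1*s2)).
(m1-m2)^2 = (-1)^2 = 1.
s1^2+s2^2 = 16 + 25 = 41.
term1 = 1/164 = 0.006098.
term2 = 0.5*ln(41/40.0) = 0.012346.
DB = 0.006098 + 0.012346 = 0.0184

0.0184


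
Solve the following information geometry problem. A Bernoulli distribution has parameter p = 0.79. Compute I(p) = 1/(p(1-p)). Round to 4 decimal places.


For Bernoulli(p), Fisher information is I(p) = 1/(p*(1-p)).
p = 0.79, 1-p = 0.21.
p*(1-p) = 0.1659.
I(p) = 1/0.1659 = 6.0277

6.0277


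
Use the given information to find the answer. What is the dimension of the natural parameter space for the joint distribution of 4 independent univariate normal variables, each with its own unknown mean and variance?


Exponential family dimension calculation:
Each univariate normal has two natural parameters (mu/sigma^2 and -1/(2 sigma^2)).
With 4 independent components, dim = 2 * 4 = 8.

8


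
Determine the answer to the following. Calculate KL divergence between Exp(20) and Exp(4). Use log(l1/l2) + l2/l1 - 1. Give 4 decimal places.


KL divergence for exponential family:
KL = log(l1/l2) + l2/l1 - 1.
log(20/4) = 1.609438.
4/20 = 0.2.
KL = 1.609438 + 0.2 - 1 = 0.8094

0.8094


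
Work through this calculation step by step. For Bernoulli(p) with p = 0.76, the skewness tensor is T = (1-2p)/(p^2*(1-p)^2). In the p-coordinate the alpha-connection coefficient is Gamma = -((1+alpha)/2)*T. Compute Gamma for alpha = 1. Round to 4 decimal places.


Skewness (Amari-Chentsov) tensor: T = (1-2p)/(p^2*(1-p)^2).
p = 0.76, 1-2p = -0.52, p^2 = 0.5776, (1-p)^2 = 0.0576.
T = -0.52/(0.5776 * 0.0576) = -15.629809.
In the p-coordinate, Gamma^(alpha) = Gamma^(0) - (alpha/2)*T with Gamma^(0) = (1/2)*g'(p) = -T/2,
so Gamma^(alpha) = -((1+alpha)/2)*T.
alpha = 1, -(1+alpha)/2 = -1.0.
Gamma = -1.0 * -15.629809 = 15.6298

15.6298


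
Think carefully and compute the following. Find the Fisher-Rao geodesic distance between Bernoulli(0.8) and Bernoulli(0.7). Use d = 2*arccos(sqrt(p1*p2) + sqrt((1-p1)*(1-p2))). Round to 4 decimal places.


Geodesic distance on Bernoulli manifold:
d(p1,p2) = 2*arccos(sqrt(p1*p2) + sqrt((1-p1)*(1-p2))).
sqrt(p1*p2) = sqrt(0.8*0.7) = 0.748331.
sqrt((1-p1)*(1-p2)) = sqrt(0.2*0.3) = 0.244949.
arg = 0.748331 + 0.244949 = 0.99328.
d = 2*arccos(0.99328) = 0.2320

0.2320


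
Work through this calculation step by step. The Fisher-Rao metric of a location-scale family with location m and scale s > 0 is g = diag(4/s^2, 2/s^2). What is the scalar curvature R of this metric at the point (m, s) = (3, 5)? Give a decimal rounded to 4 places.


The metric has the form g = (A dm^2 + B ds^2)/s^2 with A = 4, B = 2.
Substitute u = sqrt(A/B)*m: g = B*(du^2 + ds^2)/s^2, i.e. B times the
Poincare upper half-plane metric, which has constant Gaussian curvature -1.
Scaling a 2D metric by a constant c divides the Gaussian curvature by c,
so K = -1/B = -1/(2) = -0.5000 everywhere (the point (m, s) = (3, 5) is irrelevant:
the curvature is constant).
Scalar curvature in dimension 2: R = 2K = -2/(2) = -1.0000.

-1.0000


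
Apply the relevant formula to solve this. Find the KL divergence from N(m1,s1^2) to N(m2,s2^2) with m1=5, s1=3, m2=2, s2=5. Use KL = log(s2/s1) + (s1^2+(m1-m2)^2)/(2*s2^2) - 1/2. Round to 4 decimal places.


KL divergence between normal distributions:
KL = log(s2/s1) + (s1^2 + (m1-m2)^2)/(2*s2^2) - 1/2.
log(5/3) = 0.510826.
(3^2 + (5-2)^2)/(2*5^2) = (9 + 9)/50 = 0.36.
KL = 0.510826 + 0.36 - 0.5 = 0.3708

0.3708


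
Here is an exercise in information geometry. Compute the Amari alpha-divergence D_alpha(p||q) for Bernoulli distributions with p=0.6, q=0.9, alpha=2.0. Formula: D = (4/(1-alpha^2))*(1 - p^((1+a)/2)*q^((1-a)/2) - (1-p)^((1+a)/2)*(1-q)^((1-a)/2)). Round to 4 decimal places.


Amari alpha-divergence:
D = (4/(1-alpha^2))*(1 - p^((1+a)/2)*q^((1-a)/2) - (1-p)^((1+a)/2)*(1-q)^((1-a)/2)).
alpha = 2.0, p = 0.6, q = 0.9.
e1 = (1+alpha)/2 = 1.5, e2 = (1-alpha)/2 = -0.5.
t1 = p^e1 * q^e2 = 0.6^1.5 * 0.9^-0.5 = 0.489898.
t2 = (1-p)^e1 * (1-q)^e2 = 0.4^1.5 * 0.1^-0.5 = 0.8.
4/(1-alpha^2) = -1.333333.
D = -1.333333*(1 - 0.489898 - 0.8) = 0.3865

0.3865


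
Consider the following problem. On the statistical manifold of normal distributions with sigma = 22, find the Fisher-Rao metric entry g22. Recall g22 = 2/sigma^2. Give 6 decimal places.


For the 2-parameter normal family, the Fisher metric has:
  g11 = 1/sigma^2, g22 = 2/sigma^2.
sigma = 22, sigma^2 = 484.
g22 = 0.004132

0.004132


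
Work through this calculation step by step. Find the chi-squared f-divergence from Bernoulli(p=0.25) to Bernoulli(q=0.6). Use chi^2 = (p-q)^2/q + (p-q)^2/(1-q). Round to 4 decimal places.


Chi-squared divergence between Bernoulli distributions:
chi^2 = (p-q)^2/q + (p-q)^2/(1-q).
p = 0.25, q = 0.6, p-q = -0.35.
(p-q)^2 = 0.1225.
term1 = 0.1225/0.6 = 0.204167.
term2 = 0.1225/0.4 = 0.30625.
chi^2 = 0.204167 + 0.30625 = 0.5104

0.5104


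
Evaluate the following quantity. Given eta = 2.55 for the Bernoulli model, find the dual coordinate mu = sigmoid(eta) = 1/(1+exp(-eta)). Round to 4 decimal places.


Dual coordinate (expectation parameter) for Bernoulli:
mu = 1/(1+exp(-eta)).
eta = 2.55.
exp(-eta) = exp(-2.55) = 0.078082.
mu = 1/(1+0.078082) = 0.9276

0.9276


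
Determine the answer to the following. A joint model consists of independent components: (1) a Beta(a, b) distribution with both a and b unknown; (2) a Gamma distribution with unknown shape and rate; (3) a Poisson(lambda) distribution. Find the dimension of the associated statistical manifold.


The dimension of a statistical manifold equals the number of free
(independent) real parameters of the model. For a product of independent
blocks the parameter counts add.
- Beta (a, b): 2.
- Gamma (shape, rate): 2.
- Poisson (lambda): 1.
Total = 2 + 2 + 1 = 5.
Dimension = 5

5


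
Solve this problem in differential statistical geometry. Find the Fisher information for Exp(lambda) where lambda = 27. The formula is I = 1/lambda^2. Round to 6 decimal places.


Fisher information for exponential: I(lambda) = 1/lambda^2.
lambda = 27, lambda^2 = 729.
I = 1/729 = 0.001372

0.001372


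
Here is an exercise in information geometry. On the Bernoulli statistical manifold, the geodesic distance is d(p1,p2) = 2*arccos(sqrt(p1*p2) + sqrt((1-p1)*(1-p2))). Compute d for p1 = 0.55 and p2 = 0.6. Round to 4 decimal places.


Geodesic distance on Bernoulli manifold:
d(p1,p2) = 2*arccos(sqrt(p1*p2) + sqrt((1-p1)*(1-p2))).
sqrt(p1*p2) = sqrt(0.55*0.6) = 0.574456.
sqrt((1-p1)*(1-p2)) = sqrt(0.45*0.4) = 0.424264.
arg = 0.574456 + 0.424264 = 0.99872.
d = 2*arccos(0.99872) = 0.1012

0.1012


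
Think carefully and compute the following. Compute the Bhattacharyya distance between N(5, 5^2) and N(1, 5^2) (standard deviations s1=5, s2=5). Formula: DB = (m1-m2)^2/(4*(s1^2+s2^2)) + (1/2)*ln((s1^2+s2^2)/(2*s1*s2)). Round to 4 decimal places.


Bhattacharyya distance between two Gaussians:
DB = (m1-m2)^2/(4*(s1^2+s2^2)) + (1/2)*ln((s1^2+s2^2)/(2*s1*s2)).
(m1-m2)^2 = (4)^2 = 16.
s1^2+s2^2 = 25 + 25 = 50.
term1 = 16/200 = 0.08.
term2 = 0.5*ln(50/50.0) = 0.0.
DB = 0.08 + 0.0 = 0.0800

0.0800


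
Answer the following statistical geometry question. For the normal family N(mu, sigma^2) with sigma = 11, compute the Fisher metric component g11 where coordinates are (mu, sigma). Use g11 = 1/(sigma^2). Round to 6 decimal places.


For the 2-parameter normal family, the Fisher metric has:
  g11 = 1/sigma^2, g22 = 2/sigma^2.
sigma = 11, sigma^2 = 121.
g11 = 0.008264

0.008264


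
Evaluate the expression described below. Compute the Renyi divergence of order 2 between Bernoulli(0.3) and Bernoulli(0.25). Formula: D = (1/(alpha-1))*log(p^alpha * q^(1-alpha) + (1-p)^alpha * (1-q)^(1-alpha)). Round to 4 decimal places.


Renyi divergence of order alpha between Bernoulli distributions:
D = (1/(alpha-1))*log(p^alpha * q^(1-alpha) + (1-p)^alpha * (1-q)^(1-alpha)).
alpha = 2, p = 0.3, q = 0.25.
p^alpha * q^(1-alpha) = 0.3^2 * 0.25^-1 = 0.36.
(1-p)^alpha * (1-q)^(1-alpha) = 0.7^2 * 0.75^-1 = 0.653333.
sum = 0.36 + 0.653333 = 1.013333.
D = (1/1)*log(1.013333) = 0.0132

0.0132


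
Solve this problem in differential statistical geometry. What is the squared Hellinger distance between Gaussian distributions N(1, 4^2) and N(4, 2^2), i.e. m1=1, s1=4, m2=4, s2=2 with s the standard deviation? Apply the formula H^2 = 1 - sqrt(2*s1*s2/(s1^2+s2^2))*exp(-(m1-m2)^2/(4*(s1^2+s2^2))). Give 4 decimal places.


Squared Hellinger distance for Gaussians:
H^2 = 1 - sqrt(2*s1*s2/(s1^2+s2^2)) * exp(-(m1-m2)^2/(4*(s1^2+s2^2))).
s1^2 = 16, s2^2 = 4, s1^2+s2^2 = 20.
sqrt(2*4*2/(20)) = 0.894427.
(m1-m2)^2 = (-3)^2 = 9.
exp(-9/(4*20)) = exp(-0.1125) = 0.893597.
H^2 = 1 - 0.894427*0.893597 = 0.2007

0.2007


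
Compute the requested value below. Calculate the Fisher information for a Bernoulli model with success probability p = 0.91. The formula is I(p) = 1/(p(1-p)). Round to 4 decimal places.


For Bernoulli(p), Fisher information is I(p) = 1/(p*(1-p)).
p = 0.91, 1-p = 0.09.
p*(1-p) = 0.0819.
I(p) = 1/0.0819 = 12.2100

12.2100


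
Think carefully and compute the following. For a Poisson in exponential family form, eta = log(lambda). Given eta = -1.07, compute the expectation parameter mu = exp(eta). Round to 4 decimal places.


Expectation parameter for Poisson exponential family:
mu = exp(eta).
eta = -1.07.
mu = exp(-1.07) = 0.3430

0.3430


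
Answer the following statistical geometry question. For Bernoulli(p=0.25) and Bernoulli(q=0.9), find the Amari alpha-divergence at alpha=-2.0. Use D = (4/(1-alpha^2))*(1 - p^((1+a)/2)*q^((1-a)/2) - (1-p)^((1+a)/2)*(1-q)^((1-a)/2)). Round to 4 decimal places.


Amari alpha-divergence:
D = (4/(1-alpha^2))*(1 - p^((1+a)/2)*q^((1-a)/2) - (1-p)^((1+a)/2)*(1-q)^((1-a)/2)).
alpha = -2.0, p = 0.25, q = 0.9.
e1 = (1+alpha)/2 = -0.5, e2 = (1-alpha)/2 = 1.5.
t1 = p^e1 * q^e2 = 0.25^-0.5 * 0.9^1.5 = 1.70763.
t2 = (1-p)^e1 * (1-q)^e2 = 0.75^-0.5 * 0.1^1.5 = 0.036515.
4/(1-alpha^2) = -1.333333.
D = -1.333333*(1 - 1.70763 - 0.036515) = 0.9922

0.9922


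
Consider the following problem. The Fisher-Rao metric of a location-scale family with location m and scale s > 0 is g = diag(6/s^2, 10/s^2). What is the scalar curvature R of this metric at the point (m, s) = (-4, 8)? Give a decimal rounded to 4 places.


The metric has the form g = (A dm^2 + B ds^2)/s^2 with A = 6, B = 10.
Substitute u = sqrt(A/B)*m: g = B*(du^2 + ds^2)/s^2, i.e. B times the
Poincare upper half-plane metric, which has constant Gaussian curvature -1.
Scaling a 2D metric by a constant c divides the Gaussian curvature by c,
so K = -1/B = -1/(10) = -0.1000 everywhere (the point (m, s) = (-4, 8) is irrelevant:
the curvature is constant).
Scalar curvature in dimension 2: R = 2K = -2/(10) = -0.2000.

-0.2000


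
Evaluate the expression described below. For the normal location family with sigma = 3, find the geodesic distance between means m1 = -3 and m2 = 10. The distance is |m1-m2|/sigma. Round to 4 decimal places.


On the fixed-variance normal subfamily, geodesic distance = |m1-m2|/sigma.
|-3 - 10| = 13.
sigma = 3.
d = 13/3 = 4.3333

4.3333


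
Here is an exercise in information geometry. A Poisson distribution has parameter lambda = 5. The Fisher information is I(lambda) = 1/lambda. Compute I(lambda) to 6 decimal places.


Fisher information for Poisson: I(lambda) = 1/lambda.
lambda = 5.
I(lambda) = 1/5 = 0.200000

0.200000


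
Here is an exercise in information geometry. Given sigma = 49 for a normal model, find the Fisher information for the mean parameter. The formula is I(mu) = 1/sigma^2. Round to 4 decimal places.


The Fisher information for the mean of a normal distribution is I(mu) = 1/sigma^2.
sigma = 49, so sigma^2 = 2401.
I(mu) = 1/2401 = 0.0004

0.0004


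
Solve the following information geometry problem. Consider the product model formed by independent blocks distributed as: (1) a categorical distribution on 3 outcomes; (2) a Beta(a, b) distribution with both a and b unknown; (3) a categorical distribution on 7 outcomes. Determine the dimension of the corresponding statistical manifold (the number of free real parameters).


The dimension of a statistical manifold equals the number of free
(independent) real parameters of the model. For a product of independent
blocks the parameter counts add.
- categorical on 3 outcomes (probabilities sum to 1): 3-1 = 2.
- Beta (a, b): 2.
- categorical on 7 outcomes (probabilities sum to 1): 7-1 = 6.
Total = 2 + 2 + 6 = 10.
Dimension = 10

10


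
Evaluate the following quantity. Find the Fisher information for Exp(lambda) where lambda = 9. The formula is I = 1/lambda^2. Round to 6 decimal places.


Fisher information for exponential: I(lambda) = 1/lambda^2.
lambda = 9, lambda^2 = 81.
I = 1/81 = 0.012346

0.012346


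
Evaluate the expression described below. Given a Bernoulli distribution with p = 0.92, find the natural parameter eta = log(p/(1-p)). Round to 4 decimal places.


Natural parameter for Bernoulli: eta = log(p/(1-p)).
p = 0.92, 1-p = 0.08.
p/(1-p) = 11.5.
eta = log(11.5) = 2.4423

2.4423


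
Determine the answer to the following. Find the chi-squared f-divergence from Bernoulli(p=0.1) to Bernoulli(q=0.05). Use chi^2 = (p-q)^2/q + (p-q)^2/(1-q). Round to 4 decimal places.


Chi-squared divergence between Bernoulli distributions:
chi^2 = (p-q)^2/q + (p-q)^2/(1-q).
p = 0.1, q = 0.05, p-q = 0.05.
(p-q)^2 = 0.0025.
term1 = 0.0025/0.05 = 0.05.
term2 = 0.0025/0.95 = 0.002632.
chi^2 = 0.05 + 0.002632 = 0.0526

0.0526


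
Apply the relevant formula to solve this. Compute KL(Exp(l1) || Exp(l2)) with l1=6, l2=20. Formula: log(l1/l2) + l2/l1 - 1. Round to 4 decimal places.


KL divergence for exponential family:
KL = log(l1/l2) + l2/l1 - 1.
log(6/20) = -1.203973.
20/6 = 3.333333.
KL = -1.203973 + 3.333333 - 1 = 1.1294

1.1294


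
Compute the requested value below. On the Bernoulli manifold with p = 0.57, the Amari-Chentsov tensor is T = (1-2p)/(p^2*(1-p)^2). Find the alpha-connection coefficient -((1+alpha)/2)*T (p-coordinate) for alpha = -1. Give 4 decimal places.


Skewness (Amari-Chentsov) tensor: T = (1-2p)/(p^2*(1-p)^2).
p = 0.57, 1-2p = -0.14, p^2 = 0.3249, (1-p)^2 = 0.1849.
T = -0.14/(0.3249 * 0.1849) = -2.330459.
In the p-coordinate, Gamma^(alpha) = Gamma^(0) - (alpha/2)*T with Gamma^(0) = (1/2)*g'(p) = -T/2,
so Gamma^(alpha) = -((1+alpha)/2)*T.
alpha = -1, -(1+alpha)/2 = 0.0.
Gamma = 0.0 * -2.330459 = 0.0000

0.0000


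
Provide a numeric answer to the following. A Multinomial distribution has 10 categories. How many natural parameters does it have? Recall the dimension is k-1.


Exponential family dimension calculation:
For Multinomial with k=10 categories, dim = k-1 = 9.

9


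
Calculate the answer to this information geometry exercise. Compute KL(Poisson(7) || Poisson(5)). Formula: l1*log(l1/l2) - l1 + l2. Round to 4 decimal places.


KL divergence for Poisson:
KL = l1*log(l1/l2) - l1 + l2.
l1 = 7, l2 = 5.
log(7/5) = 0.336472.
l1*log(l1/l2) = 7 * 0.336472 = 2.355306.
KL = 2.355306 - 7 + 5 = 0.3553

0.3553


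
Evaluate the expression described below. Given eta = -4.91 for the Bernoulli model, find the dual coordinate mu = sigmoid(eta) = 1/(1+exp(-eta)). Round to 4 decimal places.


Dual coordinate (expectation parameter) for Bernoulli:
mu = 1/(1+exp(-eta)).
eta = -4.91.
exp(-eta) = exp(4.91) = 135.639414.
mu = 1/(1+135.639414) = 0.0073

0.0073


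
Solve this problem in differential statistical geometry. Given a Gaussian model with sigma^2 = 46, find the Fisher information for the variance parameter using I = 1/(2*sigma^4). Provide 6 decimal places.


Fisher information for variance: I(sigma^2) = 1/(2*sigma^4).
sigma^2 = 46, so sigma^4 = 2116.
I = 1/(2*2116) = 1/4232 = 0.000236

0.000236


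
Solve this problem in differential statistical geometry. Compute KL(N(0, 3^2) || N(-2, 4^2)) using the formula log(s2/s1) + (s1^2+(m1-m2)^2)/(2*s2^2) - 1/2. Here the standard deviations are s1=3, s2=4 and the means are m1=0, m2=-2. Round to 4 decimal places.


KL divergence between normal distributions:
KL = log(s2/s1) + (s1^2 + (m1-m2)^2)/(2*s2^2) - 1/2.
log(4/3) = 0.287682.
(3^2 + (0--2)^2)/(2*4^2) = (9 + 4)/32 = 0.40625.
KL = 0.287682 + 0.40625 - 0.5 = 0.1939

0.1939


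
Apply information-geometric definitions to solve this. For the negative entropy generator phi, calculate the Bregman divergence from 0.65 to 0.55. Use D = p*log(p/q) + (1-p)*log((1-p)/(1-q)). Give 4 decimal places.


Bregman divergence with negative entropy generator:
D = p*log(p/q) + (1-p)*log((1-p)/(1-q)).
p = 0.65, q = 0.55.
p*log(p/q) = 0.65*log(0.65/0.55) = 0.108585.
(1-p)*log((1-p)/(1-q)) = 0.35*log(0.35/0.45) = -0.08796.
D = 0.108585 + -0.08796 = 0.0206

0.0206


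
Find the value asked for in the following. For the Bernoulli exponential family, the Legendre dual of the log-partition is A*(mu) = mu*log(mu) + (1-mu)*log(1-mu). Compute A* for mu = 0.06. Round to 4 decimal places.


Legendre transform for Bernoulli:
A*(mu) = mu*log(mu) + (1-mu)*log(1-mu).
mu = 0.06, 1-mu = 0.94.
mu*log(mu) = 0.06*log(0.06) = -0.168805.
(1-mu)*log(1-mu) = 0.94*log(0.94) = -0.058163.
A* = -0.168805 + -0.058163 = -0.2270

-0.2270


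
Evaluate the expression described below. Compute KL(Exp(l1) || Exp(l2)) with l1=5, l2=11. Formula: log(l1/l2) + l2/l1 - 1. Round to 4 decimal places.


KL divergence for exponential family:
KL = log(l1/l2) + l2/l1 - 1.
log(5/11) = -0.788457.
11/5 = 2.2.
KL = -0.788457 + 2.2 - 1 = 0.4115

0.4115


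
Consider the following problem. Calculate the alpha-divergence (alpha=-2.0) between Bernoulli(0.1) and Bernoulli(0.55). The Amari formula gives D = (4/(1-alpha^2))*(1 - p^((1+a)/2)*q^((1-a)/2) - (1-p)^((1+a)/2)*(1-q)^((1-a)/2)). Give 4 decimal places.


Amari alpha-divergence:
D = (4/(1-alpha^2))*(1 - p^((1+a)/2)*q^((1-a)/2) - (1-p)^((1+a)/2)*(1-q)^((1-a)/2)).
alpha = -2.0, p = 0.1, q = 0.55.
e1 = (1+alpha)/2 = -0.5, e2 = (1-alpha)/2 = 1.5.
t1 = p^e1 * q^e2 = 0.1^-0.5 * 0.55^1.5 = 1.289864.
t2 = (1-p)^e1 * (1-q)^e2 = 0.9^-0.5 * 0.45^1.5 = 0.318198.
4/(1-alpha^2) = -1.333333.
D = -1.333333*(1 - 1.289864 - 0.318198) = 0.8107

0.8107


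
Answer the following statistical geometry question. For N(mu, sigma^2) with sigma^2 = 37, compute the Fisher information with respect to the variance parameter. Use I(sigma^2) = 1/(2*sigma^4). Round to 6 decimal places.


Fisher information for variance: I(sigma^2) = 1/(2*sigma^4).
sigma^2 = 37, so sigma^4 = 1369.
I = 1/(2*1369) = 1/2738 = 0.000365

0.000365


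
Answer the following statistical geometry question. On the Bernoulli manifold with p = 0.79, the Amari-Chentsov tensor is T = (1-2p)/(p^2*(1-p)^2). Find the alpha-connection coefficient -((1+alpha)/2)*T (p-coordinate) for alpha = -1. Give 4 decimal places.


Skewness (Amari-Chentsov) tensor: T = (1-2p)/(p^2*(1-p)^2).
p = 0.79, 1-2p = -0.58, p^2 = 0.6241, (1-p)^2 = 0.0441.
T = -0.58/(0.6241 * 0.0441) = -21.07343.
In the p-coordinate, Gamma^(alpha) = Gamma^(0) - (alpha/2)*T with Gamma^(0) = (1/2)*g'(p) = -T/2,
so Gamma^(alpha) = -((1+alpha)/2)*T.
alpha = -1, -(1+alpha)/2 = 0.0.
Gamma = 0.0 * -21.07343 = 0.0000

0.0000


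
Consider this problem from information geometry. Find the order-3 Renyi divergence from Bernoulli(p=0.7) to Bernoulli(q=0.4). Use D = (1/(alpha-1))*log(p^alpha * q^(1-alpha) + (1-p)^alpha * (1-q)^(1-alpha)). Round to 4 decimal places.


Renyi divergence of order alpha between Bernoulli distributions:
D = (1/(alpha-1))*log(p^alpha * q^(1-alpha) + (1-p)^alpha * (1-q)^(1-alpha)).
alpha = 3, p = 0.7, q = 0.4.
p^alpha * q^(1-alpha) = 0.7^3 * 0.4^-2 = 2.14375.
(1-p)^alpha * (1-q)^(1-alpha) = 0.3^3 * 0.6^-2 = 0.075.
sum = 2.14375 + 0.075 = 2.21875.
D = (1/2)*log(2.21875) = 0.3985

0.3985


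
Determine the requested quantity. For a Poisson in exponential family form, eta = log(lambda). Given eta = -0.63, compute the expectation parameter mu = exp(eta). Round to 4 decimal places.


Expectation parameter for Poisson exponential family:
mu = exp(eta).
eta = -0.63.
mu = exp(-0.63) = 0.5326

0.5326


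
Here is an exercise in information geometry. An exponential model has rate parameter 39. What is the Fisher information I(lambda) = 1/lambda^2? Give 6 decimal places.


Fisher information for exponential: I(lambda) = 1/lambda^2.
lambda = 39, lambda^2 = 1521.
I = 1/1521 = 0.000657

0.000657


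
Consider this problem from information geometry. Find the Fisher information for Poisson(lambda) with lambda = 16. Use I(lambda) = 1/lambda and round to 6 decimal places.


Fisher information for Poisson: I(lambda) = 1/lambda.
lambda = 16.
I(lambda) = 1/16 = 0.062500

0.062500


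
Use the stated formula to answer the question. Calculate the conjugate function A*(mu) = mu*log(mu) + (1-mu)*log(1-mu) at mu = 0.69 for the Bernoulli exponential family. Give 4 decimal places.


Legendre transform for Bernoulli:
A*(mu) = mu*log(mu) + (1-mu)*log(1-mu).
mu = 0.69, 1-mu = 0.31.
mu*log(mu) = 0.69*log(0.69) = -0.256034.
(1-mu)*log(1-mu) = 0.31*log(0.31) = -0.363067.
A* = -0.256034 + -0.363067 = -0.6191

-0.6191


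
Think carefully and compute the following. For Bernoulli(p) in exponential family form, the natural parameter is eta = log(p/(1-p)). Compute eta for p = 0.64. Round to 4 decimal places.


Natural parameter for Bernoulli: eta = log(p/(1-p)).
p = 0.64, 1-p = 0.36.
p/(1-p) = 1.777778.
eta = log(1.777778) = 0.5754

0.5754


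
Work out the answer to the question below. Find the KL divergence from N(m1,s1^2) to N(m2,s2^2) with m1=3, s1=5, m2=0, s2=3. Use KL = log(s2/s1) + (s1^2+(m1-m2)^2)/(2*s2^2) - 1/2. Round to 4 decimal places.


KL divergence between normal distributions:
KL = log(s2/s1) + (s1^2 + (m1-m2)^2)/(2*s2^2) - 1/2.
log(3/5) = -0.510826.
(5^2 + (3-0)^2)/(2*3^2) = (25 + 9)/18 = 1.888889.
KL = -0.510826 + 1.888889 - 0.5 = 0.8781

0.8781


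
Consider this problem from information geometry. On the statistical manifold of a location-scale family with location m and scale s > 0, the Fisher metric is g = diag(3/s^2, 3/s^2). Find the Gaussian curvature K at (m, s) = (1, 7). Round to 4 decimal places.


The metric has the form g = (A dm^2 + B ds^2)/s^2 with A = 3, B = 3.
Substitute u = sqrt(A/B)*m: g = B*(du^2 + ds^2)/s^2, i.e. B times the
Poincare upper half-plane metric, which has constant Gaussian curvature -1.
Scaling a 2D metric by a constant c divides the Gaussian curvature by c,
so K = -1/B = -1/(3) = -0.3333 everywhere (the point (m, s) = (1, 7) is irrelevant:
the curvature is constant).
The requested Gaussian curvature is K = -0.3333.

-0.3333


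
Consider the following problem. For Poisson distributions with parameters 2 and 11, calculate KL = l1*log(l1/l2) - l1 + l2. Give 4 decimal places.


KL divergence for Poisson:
KL = l1*log(l1/l2) - l1 + l2.
l1 = 2, l2 = 11.
log(2/11) = -1.704748.
l1*log(l1/l2) = 2 * -1.704748 = -3.409496.
KL = -3.409496 - 2 + 11 = 5.5905

5.5905


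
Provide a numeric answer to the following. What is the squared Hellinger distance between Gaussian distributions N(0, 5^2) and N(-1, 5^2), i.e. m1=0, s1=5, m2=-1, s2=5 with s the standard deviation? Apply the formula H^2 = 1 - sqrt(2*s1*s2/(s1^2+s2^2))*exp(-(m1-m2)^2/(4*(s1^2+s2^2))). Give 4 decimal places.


Squared Hellinger distance for Gaussians:
H^2 = 1 - sqrt(2*s1*s2/(s1^2+s2^2)) * exp(-(m1-m2)^2/(4*(s1^2+s2^2))).
s1^2 = 25, s2^2 = 25, s1^2+s2^2 = 50.
sqrt(2*5*5/(50)) = 1.0.
(m1-m2)^2 = (1)^2 = 1.
exp(-1/(4*50)) = exp(-0.005) = 0.995012.
H^2 = 1 - 1.0*0.995012 = 0.0050

0.0050


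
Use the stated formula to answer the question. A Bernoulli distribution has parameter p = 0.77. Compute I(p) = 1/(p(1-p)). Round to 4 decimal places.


For Bernoulli(p), Fisher information is I(p) = 1/(p*(1-p)).
p = 0.77, 1-p = 0.23.
p*(1-p) = 0.1771.
I(p) = 1/0.1771 = 5.6465

5.6465


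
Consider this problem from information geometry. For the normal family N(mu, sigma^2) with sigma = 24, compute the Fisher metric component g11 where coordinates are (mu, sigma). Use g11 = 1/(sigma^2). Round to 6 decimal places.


For the 2-parameter normal family, the Fisher metric has:
  g11 = 1/sigma^2, g22 = 2/sigma^2.
sigma = 24, sigma^2 = 576.
g11 = 0.001736

0.001736


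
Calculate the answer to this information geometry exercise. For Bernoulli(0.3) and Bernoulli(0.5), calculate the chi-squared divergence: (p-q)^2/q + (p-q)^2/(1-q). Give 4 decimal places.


Chi-squared divergence between Bernoulli distributions:
chi^2 = (p-q)^2/q + (p-q)^2/(1-q).
p = 0.3, q = 0.5, p-q = -0.2.
(p-q)^2 = 0.04.
term1 = 0.04/0.5 = 0.08.
term2 = 0.04/0.5 = 0.08.
chi^2 = 0.08 + 0.08 = 0.1600

0.1600


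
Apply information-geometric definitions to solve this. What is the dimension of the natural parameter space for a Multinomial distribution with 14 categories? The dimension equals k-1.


Exponential family dimension calculation:
For Multinomial with k=14 categories, dim = k-1 = 13.

13


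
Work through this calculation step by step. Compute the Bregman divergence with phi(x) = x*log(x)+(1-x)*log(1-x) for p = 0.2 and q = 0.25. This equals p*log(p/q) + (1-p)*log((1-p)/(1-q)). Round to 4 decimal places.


Bregman divergence with negative entropy generator:
D = p*log(p/q) + (1-p)*log((1-p)/(1-q)).
p = 0.2, q = 0.25.
p*log(p/q) = 0.2*log(0.2/0.25) = -0.044629.
(1-p)*log((1-p)/(1-q)) = 0.8*log(0.8/0.75) = 0.051631.
D = -0.044629 + 0.051631 = 0.0070

0.0070


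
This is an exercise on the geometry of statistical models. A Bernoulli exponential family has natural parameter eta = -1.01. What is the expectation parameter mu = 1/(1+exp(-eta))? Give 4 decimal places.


Dual coordinate (expectation parameter) for Bernoulli:
mu = 1/(1+exp(-eta)).
eta = -1.01.
exp(-eta) = exp(1.01) = 2.745601.
mu = 1/(1+2.745601) = 0.2670

0.2670


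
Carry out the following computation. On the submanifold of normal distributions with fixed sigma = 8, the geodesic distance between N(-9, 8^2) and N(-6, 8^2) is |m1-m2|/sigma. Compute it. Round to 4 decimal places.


On the fixed-variance normal subfamily, geodesic distance = |m1-m2|/sigma.
|-9 - -6| = 3.
sigma = 8.
d = 3/8 = 0.3750

0.3750


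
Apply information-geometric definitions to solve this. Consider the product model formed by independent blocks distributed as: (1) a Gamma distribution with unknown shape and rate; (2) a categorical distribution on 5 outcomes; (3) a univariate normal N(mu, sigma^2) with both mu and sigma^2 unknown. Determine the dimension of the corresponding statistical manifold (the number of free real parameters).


The dimension of a statistical manifold equals the number of free
(independent) real parameters of the model. For a product of independent
blocks the parameter counts add.
- Gamma (shape, rate): 2.
- categorical on 5 outcomes (probabilities sum to 1): 5-1 = 4.
- normal (mu, sigma^2): 2.
Total = 2 + 4 + 2 = 8.
Dimension = 8

8


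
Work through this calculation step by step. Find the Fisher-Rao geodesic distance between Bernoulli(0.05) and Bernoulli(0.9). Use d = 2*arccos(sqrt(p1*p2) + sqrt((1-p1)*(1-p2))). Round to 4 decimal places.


Geodesic distance on Bernoulli manifold:
d(p1,p2) = 2*arccos(sqrt(p1*p2) + sqrt((1-p1)*(1-p2))).
sqrt(p1*p2) = sqrt(0.05*0.9) = 0.212132.
sqrt((1-p1)*(1-p2)) = sqrt(0.95*0.1) = 0.308221.
arg = 0.212132 + 0.308221 = 0.520353.
d = 2*arccos(0.520353) = 2.0471

2.0471


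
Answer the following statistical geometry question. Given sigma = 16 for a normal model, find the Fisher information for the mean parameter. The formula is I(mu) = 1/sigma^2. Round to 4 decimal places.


The Fisher information for the mean of a normal distribution is I(mu) = 1/sigma^2.
sigma = 16, so sigma^2 = 256.
I(mu) = 1/256 = 0.0039

0.0039


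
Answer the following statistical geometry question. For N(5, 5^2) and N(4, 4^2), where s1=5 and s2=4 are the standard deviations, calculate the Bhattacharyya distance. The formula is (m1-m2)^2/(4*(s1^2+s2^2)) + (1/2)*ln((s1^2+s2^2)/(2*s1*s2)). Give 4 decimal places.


Bhattacharyya distance between two Gaussians:
DB = (m1-m2)^2/(4*(s1^2+s2^2)) + (1/2)*ln((s1^2+s2^2)/(2*s1*s2)).
(m1-m2)^2 = (1)^2 = 1.
s1^2+s2^2 = 25 + 16 = 41.
term1 = 1/164 = 0.006098.
term2 = 0.5*ln(41/40.0) = 0.012346.
DB = 0.006098 + 0.012346 = 0.0184

0.0184


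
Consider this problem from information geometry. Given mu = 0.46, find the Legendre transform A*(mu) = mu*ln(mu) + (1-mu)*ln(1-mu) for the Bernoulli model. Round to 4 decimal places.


Legendre transform for Bernoulli:
A*(mu) = mu*log(mu) + (1-mu)*log(1-mu).
mu = 0.46, 1-mu = 0.54.
mu*log(mu) = 0.46*log(0.46) = -0.357203.
(1-mu)*log(1-mu) = 0.54*log(0.54) = -0.332741.
A* = -0.357203 + -0.332741 = -0.6899

-0.6899


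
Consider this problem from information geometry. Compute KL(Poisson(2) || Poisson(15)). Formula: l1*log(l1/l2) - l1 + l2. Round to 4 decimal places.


KL divergence for Poisson:
KL = l1*log(l1/l2) - l1 + l2.
l1 = 2, l2 = 15.
log(2/15) = -2.014903.
l1*log(l1/l2) = 2 * -2.014903 = -4.029806.
KL = -4.029806 - 2 + 15 = 8.9702

8.9702


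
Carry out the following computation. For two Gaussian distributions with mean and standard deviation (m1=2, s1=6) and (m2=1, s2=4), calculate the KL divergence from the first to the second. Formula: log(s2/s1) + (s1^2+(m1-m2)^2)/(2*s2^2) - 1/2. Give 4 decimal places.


KL divergence between normal distributions:
KL = log(s2/s1) + (s1^2 + (m1-m2)^2)/(2*s2^2) - 1/2.
log(4/6) = -0.405465.
(6^2 + (2-1)^2)/(2*4^2) = (36 + 1)/32 = 1.15625.
KL = -0.405465 + 1.15625 - 0.5 = 0.2508

0.2508


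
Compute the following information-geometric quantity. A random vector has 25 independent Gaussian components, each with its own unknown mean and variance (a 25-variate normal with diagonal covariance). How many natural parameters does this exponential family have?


Exponential family dimension calculation:
Each univariate normal has two natural parameters (mu/sigma^2 and -1/(2 sigma^2)).
With 25 independent components, dim = 2 * 25 = 50.

50


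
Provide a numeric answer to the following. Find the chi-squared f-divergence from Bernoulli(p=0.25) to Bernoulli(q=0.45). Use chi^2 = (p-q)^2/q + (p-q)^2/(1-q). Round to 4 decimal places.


Chi-squared divergence between Bernoulli distributions:
chi^2 = (p-q)^2/q + (p-q)^2/(1-q).
p = 0.25, q = 0.45, p-q = -0.2.
(p-q)^2 = 0.04.
term1 = 0.04/0.45 = 0.088889.
term2 = 0.04/0.55 = 0.072727.
chi^2 = 0.088889 + 0.072727 = 0.1616

0.1616


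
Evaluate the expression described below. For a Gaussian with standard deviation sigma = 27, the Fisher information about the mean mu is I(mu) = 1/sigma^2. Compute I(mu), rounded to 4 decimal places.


The Fisher information for the mean of a normal distribution is I(mu) = 1/sigma^2.
sigma = 27, so sigma^2 = 729.
I(mu) = 1/729 = 0.0014

0.0014


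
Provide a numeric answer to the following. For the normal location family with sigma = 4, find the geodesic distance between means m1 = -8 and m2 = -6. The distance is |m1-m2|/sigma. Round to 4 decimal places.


On the fixed-variance normal subfamily, geodesic distance = |m1-m2|/sigma.
|-8 - -6| = 2.
sigma = 4.
d = 2/4 = 0.5000

0.5000


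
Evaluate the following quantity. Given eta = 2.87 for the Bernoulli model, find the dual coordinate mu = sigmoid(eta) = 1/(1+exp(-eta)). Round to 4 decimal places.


Dual coordinate (expectation parameter) for Bernoulli:
mu = 1/(1+exp(-eta)).
eta = 2.87.
exp(-eta) = exp(-2.87) = 0.056699.
mu = 1/(1+0.056699) = 0.9463

0.9463


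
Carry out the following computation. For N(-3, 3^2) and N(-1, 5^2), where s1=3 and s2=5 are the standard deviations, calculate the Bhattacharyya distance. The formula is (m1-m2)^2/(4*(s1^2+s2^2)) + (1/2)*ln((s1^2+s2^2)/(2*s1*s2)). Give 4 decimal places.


Bhattacharyya distance between two Gaussians:
DB = (m1-m2)^2/(4*(s1^2+s2^2)) + (1/2)*ln((s1^2+s2^2)/(2*s1*s2)).
(m1-m2)^2 = (-2)^2 = 4.
s1^2+s2^2 = 9 + 25 = 34.
term1 = 4/136 = 0.029412.
term2 = 0.5*ln(34/30.0) = 0.062582.
DB = 0.029412 + 0.062582 = 0.0920

0.0920


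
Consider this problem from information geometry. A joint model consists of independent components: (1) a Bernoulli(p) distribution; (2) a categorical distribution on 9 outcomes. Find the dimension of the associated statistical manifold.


The dimension of a statistical manifold equals the number of free
(independent) real parameters of the model. For a product of independent
blocks the parameter counts add.
- Bernoulli (p): 1.
- categorical on 9 outcomes (probabilities sum to 1): 9-1 = 8.
Total = 1 + 8 = 9.
Dimension = 9

9


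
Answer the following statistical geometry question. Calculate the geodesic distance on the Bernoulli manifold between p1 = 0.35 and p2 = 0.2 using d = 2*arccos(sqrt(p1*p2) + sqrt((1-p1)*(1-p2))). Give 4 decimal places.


Geodesic distance on Bernoulli manifold:
d(p1,p2) = 2*arccos(sqrt(p1*p2) + sqrt((1-p1)*(1-p2))).
sqrt(p1*p2) = sqrt(0.35*0.2) = 0.264575.
sqrt((1-p1)*(1-p2)) = sqrt(0.65*0.8) = 0.72111.
arg = 0.264575 + 0.72111 = 0.985685.
d = 2*arccos(0.985685) = 0.3388

0.3388


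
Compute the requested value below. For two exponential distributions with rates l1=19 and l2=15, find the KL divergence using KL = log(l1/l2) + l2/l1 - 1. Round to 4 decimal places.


KL divergence for exponential family:
KL = log(l1/l2) + l2/l1 - 1.
log(19/15) = 0.236389.
15/19 = 0.789474.
KL = 0.236389 + 0.789474 - 1 = 0.0259

0.0259


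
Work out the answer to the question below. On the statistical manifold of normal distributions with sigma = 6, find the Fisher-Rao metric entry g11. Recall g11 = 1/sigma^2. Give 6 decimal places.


For the 2-parameter normal family, the Fisher metric has:
  g11 = 1/sigma^2, g22 = 2/sigma^2.
sigma = 6, sigma^2 = 36.
g11 = 0.027778

0.027778


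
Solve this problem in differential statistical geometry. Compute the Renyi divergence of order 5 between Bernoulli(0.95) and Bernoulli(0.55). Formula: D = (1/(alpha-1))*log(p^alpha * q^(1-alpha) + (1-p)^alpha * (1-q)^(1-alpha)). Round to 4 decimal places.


Renyi divergence of order alpha between Bernoulli distributions:
D = (1/(alpha-1))*log(p^alpha * q^(1-alpha) + (1-p)^alpha * (1-q)^(1-alpha)).
alpha = 5, p = 0.95, q = 0.55.
p^alpha * q^(1-alpha) = 0.95^5 * 0.55^-4 = 8.456045.
(1-p)^alpha * (1-q)^(1-alpha) = 0.05^5 * 0.45^-4 = 8e-06.
sum = 8.456045 + 8e-06 = 8.456052.
D = (1/4)*log(8.456052) = 0.5337

0.5337


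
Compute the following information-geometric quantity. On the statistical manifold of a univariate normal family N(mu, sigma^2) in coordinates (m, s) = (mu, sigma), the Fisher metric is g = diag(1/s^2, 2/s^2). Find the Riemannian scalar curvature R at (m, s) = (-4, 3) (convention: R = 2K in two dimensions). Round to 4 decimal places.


The metric has the form g = (A dm^2 + B ds^2)/s^2 with A = 1, B = 2.
Substitute u = sqrt(A/B)*m: g = B*(du^2 + ds^2)/s^2, i.e. B times the
Poincare upper half-plane metric, which has constant Gaussian curvature -1.
Scaling a 2D metric by a constant c divides the Gaussian curvature by c,
so K = -1/B = -1/(2) = -0.5000 everywhere (the point (m, s) = (-4, 3) is irrelevant:
the curvature is constant).
Scalar curvature in dimension 2: R = 2K = -2/(2) = -1.0000.

-1.0000


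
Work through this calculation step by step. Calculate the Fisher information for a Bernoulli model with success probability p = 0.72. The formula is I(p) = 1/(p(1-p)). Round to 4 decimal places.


For Bernoulli(p), Fisher information is I(p) = 1/(p*(1-p)).
p = 0.72, 1-p = 0.28.
p*(1-p) = 0.2016.
I(p) = 1/0.2016 = 4.9603

4.9603
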